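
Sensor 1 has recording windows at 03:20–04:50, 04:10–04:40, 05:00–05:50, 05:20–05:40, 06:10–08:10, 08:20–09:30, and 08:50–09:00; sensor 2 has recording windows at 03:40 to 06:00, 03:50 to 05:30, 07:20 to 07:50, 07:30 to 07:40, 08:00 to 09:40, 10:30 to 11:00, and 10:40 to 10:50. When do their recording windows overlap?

First set merges to 03:20–04:50, 05:00–05:50, 06:10–08:10, 08:20–09:30.
Second set merges to 03:40–06:00, 07:20–07:50, 08:00–09:40, 10:30–11:00.
03:20–04:50 meets the second set on 03:40–04:50.
05:00–05:50 meets the second set on 05:00–05:50.
06:10–08:10 meets the second set on 07:20–07:50, 08:00–08:10.
08:20–09:30 meets the second set on 08:20–09:30.

03:40–04:50, 05:00–05:50, 07:20–07:50, 08:00–08:10, 08:20–09:30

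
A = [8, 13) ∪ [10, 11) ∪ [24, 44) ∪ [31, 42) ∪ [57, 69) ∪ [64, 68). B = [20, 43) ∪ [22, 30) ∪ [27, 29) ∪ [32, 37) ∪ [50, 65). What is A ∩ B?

[24, 43) ∪ [57, 65)

Merge the first list: [8, 13), [24, 44), [57, 69).
Merge the second list: [20, 43), [50, 65).
[8, 13) falls entirely outside B.
[24, 44) overlaps B on [24, 43).
[57, 69) overlaps B on [57, 65).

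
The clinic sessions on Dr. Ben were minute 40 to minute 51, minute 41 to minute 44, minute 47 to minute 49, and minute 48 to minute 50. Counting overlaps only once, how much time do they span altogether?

11 minutes

Merged: minute 40 to minute 51.
Length: 11 minutes.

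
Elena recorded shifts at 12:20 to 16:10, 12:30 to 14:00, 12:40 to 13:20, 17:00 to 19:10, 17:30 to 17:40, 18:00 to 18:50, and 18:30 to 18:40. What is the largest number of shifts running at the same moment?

3

Sweep endpoints in order; track running count of active intervals.
Peak of 3 reached at 12:40.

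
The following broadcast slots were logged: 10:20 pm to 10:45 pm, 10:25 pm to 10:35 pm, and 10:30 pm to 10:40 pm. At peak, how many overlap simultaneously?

Sweep endpoints in order; track running count of active intervals.
Peak of 3 reached at 10:30 pm.

3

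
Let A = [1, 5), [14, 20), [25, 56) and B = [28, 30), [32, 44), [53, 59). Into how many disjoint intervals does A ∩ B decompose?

A ∩ B = [28, 30), [32, 44), [53, 56).
That is 3 disjoint pieces.

3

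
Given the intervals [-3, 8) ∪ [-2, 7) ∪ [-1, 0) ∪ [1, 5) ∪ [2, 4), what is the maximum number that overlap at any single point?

4

Sweep endpoints in order; track running count of active intervals.
Peak of 4 reached at 2.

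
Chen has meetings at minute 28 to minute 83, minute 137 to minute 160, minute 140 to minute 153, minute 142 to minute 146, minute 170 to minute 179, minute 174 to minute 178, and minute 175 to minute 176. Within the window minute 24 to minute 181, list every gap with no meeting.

minute 24 to minute 28, minute 83 to minute 137, minute 160 to minute 170, minute 179 to minute 181

After merging, the occupied span is minute 28 to minute 83, minute 137 to minute 160, minute 170 to minute 179.
Gaps within minute 24 to minute 181: minute 24 to minute 28, minute 83 to minute 137, minute 160 to minute 170, minute 179 to minute 181.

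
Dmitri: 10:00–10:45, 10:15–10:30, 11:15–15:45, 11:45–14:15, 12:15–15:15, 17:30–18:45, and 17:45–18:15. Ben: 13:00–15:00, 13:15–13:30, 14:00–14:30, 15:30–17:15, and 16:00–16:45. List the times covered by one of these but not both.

First set merges to 10:00–10:45, 11:15–15:45, 17:30–18:45.
Second set merges to 13:00–15:00, 15:30–17:15.
Only in the first: 10:00–10:45, 11:15–13:00, 15:00–15:30, 17:30–18:45.
Only in the second: 15:45–17:15.
Together these are the periods covered by exactly one.

10:00–10:45, 11:15–13:00, 15:00–15:30, 15:45–17:15, 17:30–18:45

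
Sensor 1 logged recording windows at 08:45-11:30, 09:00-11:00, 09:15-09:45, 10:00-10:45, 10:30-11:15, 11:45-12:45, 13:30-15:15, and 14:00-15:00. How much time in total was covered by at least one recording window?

5 h 30 min

Merged: 08:45-11:30, 11:45-12:45, 13:30-15:15.
Lengths: 2 h 45 min + 1 h + 1 h 45 min = 5 h 30 min.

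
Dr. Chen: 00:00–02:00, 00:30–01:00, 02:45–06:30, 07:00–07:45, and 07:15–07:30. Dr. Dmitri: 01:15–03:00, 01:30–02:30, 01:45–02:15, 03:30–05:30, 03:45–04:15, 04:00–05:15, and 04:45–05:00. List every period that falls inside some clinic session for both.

A, merged: 00:00-02:00, 02:45-06:30, 07:00-07:45.
B, merged: 01:15-03:00, 03:30-05:30.
00:00-02:00 meets the second set on 01:15-02:00.
02:45-06:30 meets the second set on 02:45-03:00, 03:30-05:30.
07:00-07:45: no overlap with the second set.

01:15-02:00, 02:45-03:00, 03:30-05:30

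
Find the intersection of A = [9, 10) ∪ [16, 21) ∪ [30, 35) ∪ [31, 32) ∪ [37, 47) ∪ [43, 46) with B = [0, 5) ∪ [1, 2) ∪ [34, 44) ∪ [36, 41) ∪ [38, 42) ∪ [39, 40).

[34, 35) ∪ [37, 44)

A, merged: [9, 10), [16, 21), [30, 35), [37, 47).
B, merged: [0, 5), [34, 44).
[9, 10) falls entirely outside B.
[16, 21) falls entirely outside B.
[30, 35) overlaps B on [34, 35).
[37, 47) overlaps B on [37, 44).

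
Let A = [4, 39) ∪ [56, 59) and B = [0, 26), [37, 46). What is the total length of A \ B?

A \ B = [26, 37), [56, 59).
Total: 11 + 3 = 14.

14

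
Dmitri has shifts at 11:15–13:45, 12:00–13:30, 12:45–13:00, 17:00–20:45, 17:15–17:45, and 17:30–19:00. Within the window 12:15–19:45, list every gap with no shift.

13:45–17:00

The merged coverage is 11:15–13:45, 17:00–20:45.
Gaps within 12:15–19:45: 13:45–17:00.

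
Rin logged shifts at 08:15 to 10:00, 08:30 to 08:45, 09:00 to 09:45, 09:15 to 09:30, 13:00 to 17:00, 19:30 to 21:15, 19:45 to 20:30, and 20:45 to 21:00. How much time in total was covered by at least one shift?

Merged: 08:15-10:00, 13:00-17:00, 19:30-21:15.
Lengths: 1 h 45 min + 4 h + 1 h 45 min = 7 h 30 min.

7 h 30 min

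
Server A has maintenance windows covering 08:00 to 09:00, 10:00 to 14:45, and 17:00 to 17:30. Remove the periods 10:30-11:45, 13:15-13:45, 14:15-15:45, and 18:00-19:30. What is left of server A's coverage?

08:00–09:00, 10:00–10:30, 11:45–13:15, 13:45–14:15, 17:00–17:30

08:00–09:00: nothing removed.
10:00–14:45 \ B = 10:00–10:30, 11:45–13:15, 13:45–14:15.
17:00–17:30: nothing removed.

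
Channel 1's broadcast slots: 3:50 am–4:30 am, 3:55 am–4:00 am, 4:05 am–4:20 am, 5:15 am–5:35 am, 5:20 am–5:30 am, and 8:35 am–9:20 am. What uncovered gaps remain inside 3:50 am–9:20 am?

The merged coverage is 3:50 am–4:30 am, 5:15 am–5:35 am, 8:35 am–9:20 am.
Gaps within 3:50 am–9:20 am: 4:30 am–5:15 am, 5:35 am–8:35 am.

4:30 am–5:15 am, 5:35 am–8:35 am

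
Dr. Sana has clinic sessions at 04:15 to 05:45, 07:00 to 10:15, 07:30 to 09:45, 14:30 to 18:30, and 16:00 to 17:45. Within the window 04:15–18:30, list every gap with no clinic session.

Covered (merged): 04:15–05:45, 07:00–10:15, 14:30–18:30.
Complement within 04:15–18:30: 05:45–07:00, 10:15–14:30.

05:45–07:00, 10:15–14:30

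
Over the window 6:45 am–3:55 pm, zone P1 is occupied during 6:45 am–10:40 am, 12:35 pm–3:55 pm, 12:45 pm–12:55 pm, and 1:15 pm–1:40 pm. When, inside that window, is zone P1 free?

10:40 am–12:35 pm

After merging, the occupied span is 6:45 am–10:40 am, 12:35 pm–3:55 pm.
Complement within 6:45 am–3:55 pm: 10:40 am–12:35 pm.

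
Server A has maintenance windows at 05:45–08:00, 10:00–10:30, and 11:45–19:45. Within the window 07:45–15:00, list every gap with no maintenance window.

08:00–10:00, 10:30–11:45

The merged coverage is 05:45–08:00, 10:00–10:30, 11:45–19:45.
Uncovered inside 07:45–15:00: 08:00–10:00, 10:30–11:45.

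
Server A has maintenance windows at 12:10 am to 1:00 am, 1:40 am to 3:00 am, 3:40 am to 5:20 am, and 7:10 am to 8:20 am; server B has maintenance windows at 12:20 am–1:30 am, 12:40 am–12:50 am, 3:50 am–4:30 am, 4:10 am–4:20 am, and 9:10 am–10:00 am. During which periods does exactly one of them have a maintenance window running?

12:10 am–12:20 am, 1:00 am–1:30 am, 1:40 am–3:00 am, 3:40 am–3:50 am, 4:30 am–5:20 am, 7:10 am–8:20 am, 9:10 am–10:00 am

Merge the second list: 12:20 am–1:30 am, 3:50 am–4:30 am, 9:10 am–10:00 am.
A \ B = 12:10 am–12:20 am, 1:40 am–3:00 am, 3:40 am–3:50 am, 4:30 am–5:20 am, 7:10 am–8:20 am.
B \ A = 1:00 am–1:30 am, 9:10 am–10:00 am.
Union of the two gives the symmetric difference.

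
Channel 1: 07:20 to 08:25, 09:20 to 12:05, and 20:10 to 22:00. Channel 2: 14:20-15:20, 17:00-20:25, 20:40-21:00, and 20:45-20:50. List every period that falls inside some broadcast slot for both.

Merge the second list: 14:20–15:20, 17:00–20:25, 20:40–21:00.
07:20–08:25 falls entirely outside B.
09:20–12:05 falls entirely outside B.
20:10–22:00 overlaps B on 20:10–20:25, 20:40–21:00.

20:10–20:25, 20:40–21:00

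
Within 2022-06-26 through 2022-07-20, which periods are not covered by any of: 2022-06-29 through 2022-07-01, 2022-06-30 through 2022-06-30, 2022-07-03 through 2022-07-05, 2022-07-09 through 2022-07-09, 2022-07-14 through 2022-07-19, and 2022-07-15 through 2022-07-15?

Covered (merged): 2022-06-29 through 2022-07-01, 2022-07-03 through 2022-07-05, 2022-07-09 through 2022-07-09, 2022-07-14 through 2022-07-19.
Complement within 2022-06-26 through 2022-07-20: 2022-06-26 through 2022-06-28, 2022-07-02 through 2022-07-02, 2022-07-06 through 2022-07-08, 2022-07-10 through 2022-07-13, 2022-07-20 through 2022-07-20.

2022-06-26 through 2022-06-28, 2022-07-02 through 2022-07-02, 2022-07-06 through 2022-07-08, 2022-07-10 through 2022-07-13, 2022-07-20 through 2022-07-20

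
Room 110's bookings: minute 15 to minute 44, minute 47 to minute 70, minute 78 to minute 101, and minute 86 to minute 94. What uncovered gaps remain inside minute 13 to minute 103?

Covered (merged): minute 15 to minute 44, minute 47 to minute 70, minute 78 to minute 101.
Gaps within minute 13 to minute 103: minute 13 to minute 15, minute 44 to minute 47, minute 70 to minute 78, minute 101 to minute 103.

minute 13 to minute 15, minute 44 to minute 47, minute 70 to minute 78, minute 101 to minute 103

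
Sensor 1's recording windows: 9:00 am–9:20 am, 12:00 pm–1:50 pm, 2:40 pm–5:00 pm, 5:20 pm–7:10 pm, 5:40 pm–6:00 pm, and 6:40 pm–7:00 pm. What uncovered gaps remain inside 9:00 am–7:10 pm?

After merging, the occupied span is 9:00 am–9:20 am, 12:00 pm–1:50 pm, 2:40 pm–5:00 pm, 5:20 pm–7:10 pm.
Uncovered inside 9:00 am–7:10 pm: 9:20 am–12:00 pm, 1:50 pm–2:40 pm, 5:00 pm–5:20 pm.

9:20 am–12:00 pm, 1:50 pm–2:40 pm, 5:00 pm–5:20 pm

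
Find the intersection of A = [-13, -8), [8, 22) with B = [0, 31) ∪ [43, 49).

[8, 22)

[-13, -8) meets no B interval.
[8, 22) ∩ B → [8, 22).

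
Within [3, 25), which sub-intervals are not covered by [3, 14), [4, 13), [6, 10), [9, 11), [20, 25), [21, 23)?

[14, 20)

After merging, the occupied span is [3, 14), [20, 25).
Uncovered inside [3, 25): [14, 20).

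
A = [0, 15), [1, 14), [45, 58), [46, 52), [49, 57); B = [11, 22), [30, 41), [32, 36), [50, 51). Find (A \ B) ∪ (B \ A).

A, merged: [0, 15), [45, 58).
B, merged: [11, 22), [30, 41), [50, 51).
A \ B = [0, 11), [45, 50), [51, 58).
B \ A = [15, 22), [30, 41).
Union of the two gives the symmetric difference.

[0, 11) ∪ [15, 22) ∪ [30, 41) ∪ [45, 50) ∪ [51, 58)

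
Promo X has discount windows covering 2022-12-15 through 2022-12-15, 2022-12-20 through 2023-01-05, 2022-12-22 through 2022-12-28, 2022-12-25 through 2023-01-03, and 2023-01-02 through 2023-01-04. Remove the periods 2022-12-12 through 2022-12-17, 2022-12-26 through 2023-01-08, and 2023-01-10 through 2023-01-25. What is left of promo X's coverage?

Merge the first list: 2022-12-15 through 2022-12-15, 2022-12-20 through 2023-01-05.
2022-12-15 through 2022-12-15 lies entirely inside B → drops out.
2022-12-20 through 2023-01-05 with B removed leaves 2022-12-20 through 2022-12-25.

2022-12-20 through 2022-12-25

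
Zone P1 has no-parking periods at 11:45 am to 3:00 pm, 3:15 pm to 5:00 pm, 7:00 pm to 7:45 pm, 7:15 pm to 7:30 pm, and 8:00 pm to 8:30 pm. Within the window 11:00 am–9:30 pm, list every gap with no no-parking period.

The merged coverage is 11:45 am–3:00 pm, 3:15 pm–5:00 pm, 7:00 pm–7:45 pm, 8:00 pm–8:30 pm.
Gaps within 11:00 am–9:30 pm: 11:00 am–11:45 am, 3:00 pm–3:15 pm, 5:00 pm–7:00 pm, 7:45 pm–8:00 pm, 8:30 pm–9:30 pm.

11:00 am–11:45 am, 3:00 pm–3:15 pm, 5:00 pm–7:00 pm, 7:45 pm–8:00 pm, 8:30 pm–9:30 pm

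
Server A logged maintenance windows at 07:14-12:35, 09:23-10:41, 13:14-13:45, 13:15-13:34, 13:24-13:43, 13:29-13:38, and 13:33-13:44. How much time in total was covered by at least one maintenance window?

5 h 52 min

Merged: 07:14–12:35, 13:14–13:45.
Lengths: 5 h 21 min + 31 min = 5 h 52 min.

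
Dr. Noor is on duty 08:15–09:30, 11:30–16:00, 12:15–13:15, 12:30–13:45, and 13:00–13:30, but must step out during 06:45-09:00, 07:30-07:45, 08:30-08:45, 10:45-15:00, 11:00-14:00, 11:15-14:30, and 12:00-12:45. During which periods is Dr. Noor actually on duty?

09:00–09:30, 15:00–16:00

First set merges to 08:15–09:30, 11:30–16:00.
Second set merges to 06:45–09:00, 10:45–15:00.
08:15–09:30 minus B → 09:00–09:30.
11:30–16:00 minus B → 15:00–16:00.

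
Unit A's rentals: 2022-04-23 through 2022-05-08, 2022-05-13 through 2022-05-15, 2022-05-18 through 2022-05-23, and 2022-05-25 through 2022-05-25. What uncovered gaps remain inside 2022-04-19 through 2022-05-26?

2022-04-19 through 2022-04-22, 2022-05-09 through 2022-05-12, 2022-05-16 through 2022-05-17, 2022-05-24 through 2022-05-24, 2022-05-26 through 2022-05-26

The merged coverage is 2022-04-23 through 2022-05-08, 2022-05-13 through 2022-05-15, 2022-05-18 through 2022-05-23, 2022-05-25 through 2022-05-25.
Complement within 2022-04-19 through 2022-05-26: 2022-04-19 through 2022-04-22, 2022-05-09 through 2022-05-12, 2022-05-16 through 2022-05-17, 2022-05-24 through 2022-05-24, 2022-05-26 through 2022-05-26.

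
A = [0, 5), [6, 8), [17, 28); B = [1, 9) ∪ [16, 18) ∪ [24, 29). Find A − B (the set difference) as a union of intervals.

[0, 1) ∪ [18, 24)

[0, 5) \ B = [0, 1).
[6, 8): entirely removed.
[17, 28) \ B = [18, 24).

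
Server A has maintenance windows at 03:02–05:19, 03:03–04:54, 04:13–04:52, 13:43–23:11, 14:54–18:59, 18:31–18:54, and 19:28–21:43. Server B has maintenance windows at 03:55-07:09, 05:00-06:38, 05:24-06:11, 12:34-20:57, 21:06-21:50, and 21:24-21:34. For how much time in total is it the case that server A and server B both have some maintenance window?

Merge the first list: 03:02–05:19, 13:43–23:11.
Merge the second list: 03:55–07:09, 12:34–20:57, 21:06–21:50.
A ∩ B = 03:55–05:19, 13:43–20:57, 21:06–21:50.
Total: 1 h 24 min + 7 h 14 min + 44 min = 9 h 22 min.

9 h 22 min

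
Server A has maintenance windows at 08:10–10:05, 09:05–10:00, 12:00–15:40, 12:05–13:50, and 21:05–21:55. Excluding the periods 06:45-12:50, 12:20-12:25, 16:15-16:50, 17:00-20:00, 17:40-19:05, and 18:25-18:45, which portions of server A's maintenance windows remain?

First set merges to 08:10–10:05, 12:00–15:40, 21:05–21:55.
Second set merges to 06:45–12:50, 16:15–16:50, 17:00–20:00.
08:10–10:05: entirely removed.
12:00–15:40 \ B = 12:50–15:40.
21:05–21:55: nothing removed.

12:50–15:40, 21:05–21:55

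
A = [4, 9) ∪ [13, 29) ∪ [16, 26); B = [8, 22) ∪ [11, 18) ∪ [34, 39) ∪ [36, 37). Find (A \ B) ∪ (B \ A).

[4, 8) ∪ [9, 13) ∪ [22, 29) ∪ [34, 39)

First set merges to [4, 9), [13, 29).
Second set merges to [8, 22), [34, 39).
A \ B = [4, 8), [22, 29).
B \ A = [9, 13), [34, 39).
Union of the two gives the symmetric difference.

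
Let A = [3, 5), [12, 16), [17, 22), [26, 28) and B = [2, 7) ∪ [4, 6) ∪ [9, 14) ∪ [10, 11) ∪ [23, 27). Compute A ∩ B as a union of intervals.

B, merged: [2, 7), [9, 14), [23, 27).
[3, 5) ∩ B → [3, 5).
[12, 16) ∩ B → [12, 14).
[17, 22) meets no B interval.
[26, 28) ∩ B → [26, 27).

[3, 5) ∪ [12, 14) ∪ [26, 27)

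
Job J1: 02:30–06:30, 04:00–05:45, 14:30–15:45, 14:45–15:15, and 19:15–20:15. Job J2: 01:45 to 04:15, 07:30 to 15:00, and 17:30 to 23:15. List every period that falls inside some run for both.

Merge the first list: 02:30–06:30, 14:30–15:45, 19:15–20:15.
02:30–06:30 overlaps B on 02:30–04:15.
14:30–15:45 overlaps B on 14:30–15:00.
19:15–20:15 overlaps B on 19:15–20:15.

02:30–04:15, 14:30–15:00, 19:15–20:15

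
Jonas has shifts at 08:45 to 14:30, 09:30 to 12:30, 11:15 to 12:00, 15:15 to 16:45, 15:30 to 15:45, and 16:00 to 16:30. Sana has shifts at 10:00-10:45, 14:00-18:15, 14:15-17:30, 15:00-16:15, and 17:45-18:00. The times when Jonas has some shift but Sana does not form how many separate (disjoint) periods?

2

First set merges to 08:45-14:30, 15:15-16:45.
Second set merges to 10:00-10:45, 14:00-18:15.
A \ B = 08:45-10:00, 10:45-14:00.
That is 2 disjoint pieces.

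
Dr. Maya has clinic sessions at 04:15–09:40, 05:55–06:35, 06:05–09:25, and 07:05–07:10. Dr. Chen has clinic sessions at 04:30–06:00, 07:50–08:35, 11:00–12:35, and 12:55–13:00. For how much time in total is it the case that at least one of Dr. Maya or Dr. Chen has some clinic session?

Merge the first list: 04:15–09:40.
A ∪ B = 04:15–09:40, 11:00–12:35, 12:55–13:00.
Total: 5 h 25 min + 1 h 35 min + 5 min = 7 h 5 min.

7 h 5 min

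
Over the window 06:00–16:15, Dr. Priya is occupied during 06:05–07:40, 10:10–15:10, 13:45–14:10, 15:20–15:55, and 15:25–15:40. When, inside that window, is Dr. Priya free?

06:00-06:05, 07:40-10:10, 15:10-15:20, 15:55-16:15

After merging, the occupied span is 06:05-07:40, 10:10-15:10, 15:20-15:55.
Uncovered inside 06:00-16:15: 06:00-06:05, 07:40-10:10, 15:10-15:20, 15:55-16:15.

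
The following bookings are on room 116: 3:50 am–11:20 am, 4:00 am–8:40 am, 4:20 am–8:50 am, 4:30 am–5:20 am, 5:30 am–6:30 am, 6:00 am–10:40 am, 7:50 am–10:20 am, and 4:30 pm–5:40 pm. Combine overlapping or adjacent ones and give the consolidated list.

4:00 am–8:40 am overlaps/touches 3:50 am–11:20 am → extend to 3:50 am–11:20 am.
4:20 am–8:50 am overlaps/touches 3:50 am–11:20 am → extend to 3:50 am–11:20 am.
4:30 am–5:20 am overlaps/touches 3:50 am–11:20 am → extend to 3:50 am–11:20 am.
5:30 am–6:30 am overlaps/touches 3:50 am–11:20 am → extend to 3:50 am–11:20 am.
6:00 am–10:40 am overlaps/touches 3:50 am–11:20 am → extend to 3:50 am–11:20 am.
7:50 am–10:20 am overlaps/touches 3:50 am–11:20 am → extend to 3:50 am–11:20 am.
4:30 pm–5:40 pm is disjoint → start new block.

3:50 am–11:20 am, 4:30 pm–5:40 pm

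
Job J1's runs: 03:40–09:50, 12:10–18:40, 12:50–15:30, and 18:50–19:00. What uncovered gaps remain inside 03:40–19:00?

After merging, the occupied span is 03:40-09:50, 12:10-18:40, 18:50-19:00.
Uncovered inside 03:40-19:00: 09:50-12:10, 18:40-18:50.

09:50-12:10, 18:40-18:50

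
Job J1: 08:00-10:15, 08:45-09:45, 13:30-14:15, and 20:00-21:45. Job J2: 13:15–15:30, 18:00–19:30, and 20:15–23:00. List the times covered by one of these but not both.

08:00–10:15, 13:15–13:30, 14:15–15:30, 18:00–19:30, 20:00–20:15, 21:45–23:00

A, merged: 08:00–10:15, 13:30–14:15, 20:00–21:45.
A but not B: 08:00–10:15, 20:00–20:15.
B but not A: 13:15–13:30, 14:15–15:30, 18:00–19:30, 21:45–23:00.
Combining gives A △ B.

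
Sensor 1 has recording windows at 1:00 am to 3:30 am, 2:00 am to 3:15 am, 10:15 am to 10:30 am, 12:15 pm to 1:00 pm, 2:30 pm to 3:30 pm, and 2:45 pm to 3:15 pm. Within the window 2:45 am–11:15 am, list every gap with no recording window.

After merging, the occupied span is 1:00 am–3:30 am, 10:15 am–10:30 am, 12:15 pm–1:00 pm, 2:30 pm–3:30 pm.
Complement within 2:45 am–11:15 am: 3:30 am–10:15 am, 10:30 am–11:15 am.

3:30 am–10:15 am, 10:30 am–11:15 am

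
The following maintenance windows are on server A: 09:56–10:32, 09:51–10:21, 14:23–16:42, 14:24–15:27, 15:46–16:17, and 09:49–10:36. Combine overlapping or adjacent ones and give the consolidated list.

09:49–10:36, 14:23–16:42

Sort by start: 09:49–10:36, 09:51–10:21, 09:56–10:32, 14:23–16:42, 14:24–15:27, 15:46–16:17.
09:51–10:21 overlaps/touches 09:49–10:36 → extend to 09:49–10:36.
09:56–10:32 overlaps/touches 09:49–10:36 → extend to 09:49–10:36.
14:23–16:42 is disjoint → start new block.
14:24–15:27 overlaps/touches 14:23–16:42 → extend to 14:23–16:42.
15:46–16:17 overlaps/touches 14:23–16:42 → extend to 14:23–16:42.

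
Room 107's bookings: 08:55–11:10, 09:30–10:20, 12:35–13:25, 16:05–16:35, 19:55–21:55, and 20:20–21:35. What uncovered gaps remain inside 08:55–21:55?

After merging, the occupied span is 08:55-11:10, 12:35-13:25, 16:05-16:35, 19:55-21:55.
Uncovered inside 08:55-21:55: 11:10-12:35, 13:25-16:05, 16:35-19:55.

11:10-12:35, 13:25-16:05, 16:35-19:55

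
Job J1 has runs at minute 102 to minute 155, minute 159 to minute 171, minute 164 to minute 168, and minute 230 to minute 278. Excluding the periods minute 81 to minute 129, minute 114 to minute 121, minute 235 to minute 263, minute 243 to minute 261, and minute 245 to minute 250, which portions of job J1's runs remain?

First set merges to minute 102 to minute 155, minute 159 to minute 171, minute 230 to minute 278.
Second set merges to minute 81 to minute 129, minute 235 to minute 263.
minute 102 to minute 155 with B removed leaves minute 129 to minute 155.
minute 159 to minute 171 is untouched.
minute 230 to minute 278 with B removed leaves minute 230 to minute 235, minute 263 to minute 278.

minute 129 to minute 155, minute 159 to minute 171, minute 230 to minute 235, minute 263 to minute 278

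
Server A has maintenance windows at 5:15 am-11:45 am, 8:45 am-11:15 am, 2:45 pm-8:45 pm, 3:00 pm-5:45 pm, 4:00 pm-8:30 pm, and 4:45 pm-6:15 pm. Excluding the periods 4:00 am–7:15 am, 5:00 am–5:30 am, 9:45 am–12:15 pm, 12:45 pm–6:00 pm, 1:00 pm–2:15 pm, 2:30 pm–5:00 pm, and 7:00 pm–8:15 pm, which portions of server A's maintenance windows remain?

A, merged: 5:15 am-11:45 am, 2:45 pm-8:45 pm.
B, merged: 4:00 am-7:15 am, 9:45 am-12:15 pm, 12:45 pm-6:00 pm, 7:00 pm-8:15 pm.
5:15 am-11:45 am minus B → 7:15 am-9:45 am.
2:45 pm-8:45 pm minus B → 6:00 pm-7:00 pm, 8:15 pm-8:45 pm.

7:15 am-9:45 am, 6:00 pm-7:00 pm, 8:15 pm-8:45 pm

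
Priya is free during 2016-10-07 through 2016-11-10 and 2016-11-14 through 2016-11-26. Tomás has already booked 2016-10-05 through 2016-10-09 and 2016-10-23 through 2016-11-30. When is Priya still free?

2016-10-07 through 2016-11-10 with B removed leaves 2016-10-10 through 2016-10-22.
2016-11-14 through 2016-11-26 lies entirely inside B → drops out.

2016-10-10 through 2016-10-22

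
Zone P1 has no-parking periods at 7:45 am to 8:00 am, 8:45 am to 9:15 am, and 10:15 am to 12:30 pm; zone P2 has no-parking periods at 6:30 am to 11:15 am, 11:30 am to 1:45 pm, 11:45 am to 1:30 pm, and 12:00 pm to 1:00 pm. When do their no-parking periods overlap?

Merge the second list: 6:30 am–11:15 am, 11:30 am–1:45 pm.
7:45 am–8:00 am meets the second set on 7:45 am–8:00 am.
8:45 am–9:15 am meets the second set on 8:45 am–9:15 am.
10:15 am–12:30 pm meets the second set on 10:15 am–11:15 am, 11:30 am–12:30 pm.

7:45 am–8:00 am, 8:45 am–9:15 am, 10:15 am–11:15 am, 11:30 am–12:30 pm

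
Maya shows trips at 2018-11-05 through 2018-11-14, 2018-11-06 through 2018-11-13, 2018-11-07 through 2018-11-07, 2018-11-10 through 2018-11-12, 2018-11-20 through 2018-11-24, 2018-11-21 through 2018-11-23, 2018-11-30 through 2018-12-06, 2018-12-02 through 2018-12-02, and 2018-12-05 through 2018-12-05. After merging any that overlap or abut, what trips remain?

2018-11-06 through 2018-11-13 overlaps/touches 2018-11-05 through 2018-11-14 → extend to 2018-11-05 through 2018-11-14.
2018-11-07 through 2018-11-07 overlaps/touches 2018-11-05 through 2018-11-14 → extend to 2018-11-05 through 2018-11-14.
2018-11-10 through 2018-11-12 overlaps/touches 2018-11-05 through 2018-11-14 → extend to 2018-11-05 through 2018-11-14.
2018-11-20 through 2018-11-24 is disjoint → start new block.
2018-11-21 through 2018-11-23 overlaps/touches 2018-11-20 through 2018-11-24 → extend to 2018-11-20 through 2018-11-24.
2018-11-30 through 2018-12-06 is disjoint → start new block.
2018-12-02 through 2018-12-02 overlaps/touches 2018-11-30 through 2018-12-06 → extend to 2018-11-30 through 2018-12-06.
2018-12-05 through 2018-12-05 overlaps/touches 2018-11-30 through 2018-12-06 → extend to 2018-11-30 through 2018-12-06.

2018-11-05 through 2018-11-14, 2018-11-20 through 2018-11-24, 2018-11-30 through 2018-12-06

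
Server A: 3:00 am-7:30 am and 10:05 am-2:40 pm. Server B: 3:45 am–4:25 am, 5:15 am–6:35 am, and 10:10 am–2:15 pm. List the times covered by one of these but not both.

3:00 am–3:45 am, 4:25 am–5:15 am, 6:35 am–7:30 am, 10:05 am–10:10 am, 2:15 pm–2:40 pm

A \ B = 3:00 am–3:45 am, 4:25 am–5:15 am, 6:35 am–7:30 am, 10:05 am–10:10 am, 2:15 pm–2:40 pm.
B \ A = none.
Union of the two gives the symmetric difference.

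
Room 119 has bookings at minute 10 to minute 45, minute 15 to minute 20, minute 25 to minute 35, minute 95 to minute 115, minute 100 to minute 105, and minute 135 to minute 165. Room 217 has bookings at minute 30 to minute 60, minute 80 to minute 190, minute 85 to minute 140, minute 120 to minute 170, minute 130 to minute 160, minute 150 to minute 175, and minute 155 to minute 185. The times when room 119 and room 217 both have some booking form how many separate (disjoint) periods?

A, merged: minute 10 to minute 45, minute 95 to minute 115, minute 135 to minute 165.
B, merged: minute 30 to minute 60, minute 80 to minute 190.
A ∩ B = minute 30 to minute 45, minute 95 to minute 115, minute 135 to minute 165.
That is 3 disjoint pieces.

3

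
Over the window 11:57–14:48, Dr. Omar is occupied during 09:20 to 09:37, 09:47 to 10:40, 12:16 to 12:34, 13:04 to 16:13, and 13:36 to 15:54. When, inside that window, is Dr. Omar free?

Covered (merged): 09:20–09:37, 09:47–10:40, 12:16–12:34, 13:04–16:13.
Uncovered inside 11:57–14:48: 11:57–12:16, 12:34–13:04.

11:57–12:16, 12:34–13:04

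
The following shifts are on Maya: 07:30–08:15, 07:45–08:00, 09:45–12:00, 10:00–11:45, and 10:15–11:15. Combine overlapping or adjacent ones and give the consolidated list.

07:45–08:00 overlaps/touches 07:30–08:15 → extend to 07:30–08:15.
09:45–12:00 is disjoint → start new block.
10:00–11:45 overlaps/touches 09:45–12:00 → extend to 09:45–12:00.
10:15–11:15 overlaps/touches 09:45–12:00 → extend to 09:45–12:00.

07:30–08:15, 09:45–12:00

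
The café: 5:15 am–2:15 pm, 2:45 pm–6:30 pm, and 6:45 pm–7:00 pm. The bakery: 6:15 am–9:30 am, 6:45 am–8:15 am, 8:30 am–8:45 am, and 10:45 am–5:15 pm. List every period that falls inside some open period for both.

B, merged: 6:15 am–9:30 am, 10:45 am–5:15 pm.
5:15 am–2:15 pm ∩ B → 6:15 am–9:30 am, 10:45 am–2:15 pm.
2:45 pm–6:30 pm ∩ B → 2:45 pm–5:15 pm.
6:45 pm–7:00 pm meets no B interval.

6:15 am–9:30 am, 10:45 am–2:15 pm, 2:45 pm–5:15 pm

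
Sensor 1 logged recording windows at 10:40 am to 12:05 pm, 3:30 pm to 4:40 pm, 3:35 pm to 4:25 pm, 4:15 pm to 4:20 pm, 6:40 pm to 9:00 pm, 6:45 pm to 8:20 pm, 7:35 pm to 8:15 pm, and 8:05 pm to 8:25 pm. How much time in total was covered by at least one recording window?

Merged: 10:40 am–12:05 pm, 3:30 pm–4:40 pm, 6:40 pm–9:00 pm.
Lengths: 1 h 25 min + 1 h 10 min + 2 h 20 min = 4 h 55 min.

4 h 55 min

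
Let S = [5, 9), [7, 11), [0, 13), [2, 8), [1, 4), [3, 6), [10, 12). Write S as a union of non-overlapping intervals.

Sort by start: [0, 13), [1, 4), [2, 8), [3, 6), [5, 9), [7, 11), [10, 12).
[1, 4) overlaps/touches [0, 13) → extend to [0, 13).
[2, 8) overlaps/touches [0, 13) → extend to [0, 13).
[3, 6) overlaps/touches [0, 13) → extend to [0, 13).
[5, 9) overlaps/touches [0, 13) → extend to [0, 13).
[7, 11) overlaps/touches [0, 13) → extend to [0, 13).
[10, 12) overlaps/touches [0, 13) → extend to [0, 13).

[0, 13)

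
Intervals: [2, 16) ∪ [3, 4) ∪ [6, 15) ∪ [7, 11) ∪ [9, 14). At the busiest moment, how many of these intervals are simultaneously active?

At 9, 4 of the intervals are simultaneously active.
No point has more.

4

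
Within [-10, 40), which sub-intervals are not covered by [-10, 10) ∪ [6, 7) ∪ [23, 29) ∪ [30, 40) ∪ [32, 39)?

[10, 23) ∪ [29, 30)

The merged coverage is [-10, 10), [23, 29), [30, 40).
Gaps within [-10, 40): [10, 23), [29, 30).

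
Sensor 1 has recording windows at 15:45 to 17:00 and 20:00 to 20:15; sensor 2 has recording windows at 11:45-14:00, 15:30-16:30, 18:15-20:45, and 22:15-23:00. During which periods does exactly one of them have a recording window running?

11:45-14:00, 15:30-15:45, 16:30-17:00, 18:15-20:00, 20:15-20:45, 22:15-23:00

A \ B = 16:30-17:00.
B \ A = 11:45-14:00, 15:30-15:45, 18:15-20:00, 20:15-20:45, 22:15-23:00.
Union of the two gives the symmetric difference.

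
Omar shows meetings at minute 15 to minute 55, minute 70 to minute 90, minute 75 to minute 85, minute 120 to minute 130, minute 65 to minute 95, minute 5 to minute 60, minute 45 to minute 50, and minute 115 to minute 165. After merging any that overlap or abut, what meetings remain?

minute 5 to minute 60, minute 65 to minute 95, minute 115 to minute 165

Sort by start: minute 5 to minute 60, minute 15 to minute 55, minute 45 to minute 50, minute 65 to minute 95, minute 70 to minute 90, minute 75 to minute 85, minute 115 to minute 165, minute 120 to minute 130.
minute 15 to minute 55 overlaps/touches minute 5 to minute 60 → extend to minute 5 to minute 60.
minute 45 to minute 50 overlaps/touches minute 5 to minute 60 → extend to minute 5 to minute 60.
minute 65 to minute 95 is disjoint → start new block.
minute 70 to minute 90 overlaps/touches minute 65 to minute 95 → extend to minute 65 to minute 95.
minute 75 to minute 85 overlaps/touches minute 65 to minute 95 → extend to minute 65 to minute 95.
minute 115 to minute 165 is disjoint → start new block.
minute 120 to minute 130 overlaps/touches minute 115 to minute 165 → extend to minute 115 to minute 165.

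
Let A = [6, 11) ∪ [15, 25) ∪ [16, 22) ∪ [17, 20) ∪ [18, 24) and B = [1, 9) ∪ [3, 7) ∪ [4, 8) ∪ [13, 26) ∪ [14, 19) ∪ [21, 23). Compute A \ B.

[9, 11)

A, merged: [6, 11), [15, 25).
B, merged: [1, 9), [13, 26).
[6, 11) with B removed leaves [9, 11).
[15, 25) lies entirely inside B → drops out.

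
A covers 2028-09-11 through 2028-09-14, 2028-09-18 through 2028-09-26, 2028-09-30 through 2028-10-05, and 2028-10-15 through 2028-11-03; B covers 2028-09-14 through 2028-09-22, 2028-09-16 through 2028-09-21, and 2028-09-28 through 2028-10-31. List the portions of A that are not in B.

Second set merges to 2028-09-14 through 2028-09-22, 2028-09-28 through 2028-10-31.
2028-09-11 through 2028-09-14 with B removed leaves 2028-09-11 through 2028-09-13.
2028-09-18 through 2028-09-26 with B removed leaves 2028-09-23 through 2028-09-26.
2028-09-30 through 2028-10-05 lies entirely inside B → drops out.
2028-10-15 through 2028-11-03 with B removed leaves 2028-11-01 through 2028-11-03.

2028-09-11 through 2028-09-13, 2028-09-23 through 2028-09-26, 2028-11-01 through 2028-11-03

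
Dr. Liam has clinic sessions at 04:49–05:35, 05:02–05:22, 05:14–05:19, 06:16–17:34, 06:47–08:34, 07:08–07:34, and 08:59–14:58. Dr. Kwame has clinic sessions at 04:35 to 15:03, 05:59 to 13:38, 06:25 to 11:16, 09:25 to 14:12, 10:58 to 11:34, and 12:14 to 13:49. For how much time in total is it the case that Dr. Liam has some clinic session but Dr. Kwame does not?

2 h 31 min

First set merges to 04:49–05:35, 06:16–17:34.
Second set merges to 04:35–15:03.
A \ B = 15:03–17:34.
Total: 2 h 31 min.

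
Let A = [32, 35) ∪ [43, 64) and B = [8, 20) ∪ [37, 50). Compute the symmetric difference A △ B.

A \ B = [32, 35), [50, 64).
B \ A = [8, 20), [37, 43).
Union of the two gives the symmetric difference.

[8, 20) ∪ [32, 35) ∪ [37, 43) ∪ [50, 64)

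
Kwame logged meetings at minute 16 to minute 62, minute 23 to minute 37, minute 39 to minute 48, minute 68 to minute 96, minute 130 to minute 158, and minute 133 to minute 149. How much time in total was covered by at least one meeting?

102 minutes

Merged: minute 16 to minute 62, minute 68 to minute 96, minute 130 to minute 158.
Lengths: 46 minutes + 28 minutes + 28 minutes = 102 minutes.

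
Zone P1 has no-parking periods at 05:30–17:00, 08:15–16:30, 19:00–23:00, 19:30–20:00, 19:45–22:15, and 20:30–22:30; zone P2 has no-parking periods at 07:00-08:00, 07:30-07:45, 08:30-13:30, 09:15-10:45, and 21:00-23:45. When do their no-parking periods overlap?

A, merged: 05:30-17:00, 19:00-23:00.
B, merged: 07:00-08:00, 08:30-13:30, 21:00-23:45.
05:30-17:00 overlaps B on 07:00-08:00, 08:30-13:30.
19:00-23:00 overlaps B on 21:00-23:00.

07:00-08:00, 08:30-13:30, 21:00-23:00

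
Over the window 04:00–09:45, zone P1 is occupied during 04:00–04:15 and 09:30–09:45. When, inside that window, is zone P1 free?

After merging, the occupied span is 04:00-04:15, 09:30-09:45.
Uncovered inside 04:00-09:45: 04:15-09:30.

04:15-09:30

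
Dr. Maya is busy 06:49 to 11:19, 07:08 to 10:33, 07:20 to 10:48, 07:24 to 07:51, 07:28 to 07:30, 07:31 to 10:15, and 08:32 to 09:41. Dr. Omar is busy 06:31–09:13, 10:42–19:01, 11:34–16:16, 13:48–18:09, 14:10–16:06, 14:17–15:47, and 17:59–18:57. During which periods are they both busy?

A, merged: 06:49–11:19.
B, merged: 06:31–09:13, 10:42–19:01.
06:49–11:19 meets the second set on 06:49–09:13, 10:42–11:19.

06:49–09:13, 10:42–11:19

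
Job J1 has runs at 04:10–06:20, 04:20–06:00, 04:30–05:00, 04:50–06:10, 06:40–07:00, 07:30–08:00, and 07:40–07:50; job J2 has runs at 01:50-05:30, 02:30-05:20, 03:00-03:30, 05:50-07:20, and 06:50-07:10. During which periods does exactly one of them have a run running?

01:50–04:10, 05:30–05:50, 06:20–06:40, 07:00–07:20, 07:30–08:00

First set merges to 04:10–06:20, 06:40–07:00, 07:30–08:00.
Second set merges to 01:50–05:30, 05:50–07:20.
Only in the first: 05:30–05:50, 07:30–08:00.
Only in the second: 01:50–04:10, 06:20–06:40, 07:00–07:20.
Together these are the periods covered by exactly one.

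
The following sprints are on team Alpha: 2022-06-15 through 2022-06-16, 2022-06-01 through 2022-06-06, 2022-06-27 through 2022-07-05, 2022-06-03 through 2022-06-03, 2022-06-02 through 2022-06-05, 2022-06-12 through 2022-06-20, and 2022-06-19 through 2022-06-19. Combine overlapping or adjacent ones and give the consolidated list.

Sort by start: 2022-06-01 through 2022-06-06, 2022-06-02 through 2022-06-05, 2022-06-03 through 2022-06-03, 2022-06-12 through 2022-06-20, 2022-06-15 through 2022-06-16, 2022-06-19 through 2022-06-19, 2022-06-27 through 2022-07-05.
2022-06-02 through 2022-06-05 overlaps/touches 2022-06-01 through 2022-06-06 → extend to 2022-06-01 through 2022-06-06.
2022-06-03 through 2022-06-03 overlaps/touches 2022-06-01 through 2022-06-06 → extend to 2022-06-01 through 2022-06-06.
2022-06-12 through 2022-06-20 is disjoint → start new block.
2022-06-15 through 2022-06-16 overlaps/touches 2022-06-12 through 2022-06-20 → extend to 2022-06-12 through 2022-06-20.
2022-06-19 through 2022-06-19 overlaps/touches 2022-06-12 through 2022-06-20 → extend to 2022-06-12 through 2022-06-20.
2022-06-27 through 2022-07-05 is disjoint → start new block.

2022-06-01 through 2022-06-06, 2022-06-12 through 2022-06-20, 2022-06-27 through 2022-07-05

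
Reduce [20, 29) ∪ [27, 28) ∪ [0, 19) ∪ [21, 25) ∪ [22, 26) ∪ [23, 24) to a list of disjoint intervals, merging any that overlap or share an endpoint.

[0, 19) ∪ [20, 29)

Sort by start: [0, 19), [20, 29), [21, 25), [22, 26), [23, 24), [27, 28).
[20, 29) is disjoint → start new block.
[21, 25) overlaps/touches [20, 29) → extend to [20, 29).
[22, 26) overlaps/touches [20, 29) → extend to [20, 29).
[23, 24) overlaps/touches [20, 29) → extend to [20, 29).
[27, 28) overlaps/touches [20, 29) → extend to [20, 29).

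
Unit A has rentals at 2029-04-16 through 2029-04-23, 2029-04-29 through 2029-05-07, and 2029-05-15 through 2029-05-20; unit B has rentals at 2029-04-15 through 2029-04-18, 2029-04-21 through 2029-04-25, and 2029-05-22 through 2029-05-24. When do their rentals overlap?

2029-04-16 through 2029-04-18, 2029-04-21 through 2029-04-23

2029-04-16 through 2029-04-23 meets the second set on 2029-04-16 through 2029-04-18, 2029-04-21 through 2029-04-23.
2029-04-29 through 2029-05-07: no overlap with the second set.
2029-05-15 through 2029-05-20: no overlap with the second set.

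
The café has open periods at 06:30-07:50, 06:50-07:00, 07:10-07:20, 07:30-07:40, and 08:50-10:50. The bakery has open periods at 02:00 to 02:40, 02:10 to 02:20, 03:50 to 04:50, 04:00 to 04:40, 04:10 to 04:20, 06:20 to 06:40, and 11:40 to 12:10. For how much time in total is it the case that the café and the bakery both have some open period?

A, merged: 06:30–07:50, 08:50–10:50.
B, merged: 02:00–02:40, 03:50–04:50, 06:20–06:40, 11:40–12:10.
A ∩ B = 06:30–06:40.
Total: 10 min.

10 min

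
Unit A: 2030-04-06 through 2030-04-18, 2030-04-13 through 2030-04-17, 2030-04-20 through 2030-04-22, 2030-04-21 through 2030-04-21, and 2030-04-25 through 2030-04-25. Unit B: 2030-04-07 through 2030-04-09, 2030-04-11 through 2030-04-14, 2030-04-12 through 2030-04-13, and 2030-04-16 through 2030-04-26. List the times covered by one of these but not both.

2030-04-06 through 2030-04-06, 2030-04-10 through 2030-04-10, 2030-04-15 through 2030-04-15, 2030-04-19 through 2030-04-19, 2030-04-23 through 2030-04-24, 2030-04-26 through 2030-04-26

A, merged: 2030-04-06 through 2030-04-18, 2030-04-20 through 2030-04-22, 2030-04-25 through 2030-04-25.
B, merged: 2030-04-07 through 2030-04-09, 2030-04-11 through 2030-04-14, 2030-04-16 through 2030-04-26.
A but not B: 2030-04-06 through 2030-04-06, 2030-04-10 through 2030-04-10, 2030-04-15 through 2030-04-15.
B but not A: 2030-04-19 through 2030-04-19, 2030-04-23 through 2030-04-24, 2030-04-26 through 2030-04-26.
Combining gives A △ B.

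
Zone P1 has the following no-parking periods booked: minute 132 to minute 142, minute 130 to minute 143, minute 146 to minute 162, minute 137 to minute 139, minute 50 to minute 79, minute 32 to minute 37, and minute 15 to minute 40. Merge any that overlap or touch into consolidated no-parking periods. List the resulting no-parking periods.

minute 15 to minute 40, minute 50 to minute 79, minute 130 to minute 143, minute 146 to minute 162

Sort by start: minute 15 to minute 40, minute 32 to minute 37, minute 50 to minute 79, minute 130 to minute 143, minute 132 to minute 142, minute 137 to minute 139, minute 146 to minute 162.
minute 32 to minute 37 overlaps/touches minute 15 to minute 40 → extend to minute 15 to minute 40.
minute 50 to minute 79 is disjoint → start new block.
minute 130 to minute 143 is disjoint → start new block.
minute 132 to minute 142 overlaps/touches minute 130 to minute 143 → extend to minute 130 to minute 143.
minute 137 to minute 139 overlaps/touches minute 130 to minute 143 → extend to minute 130 to minute 143.
minute 146 to minute 162 is disjoint → start new block.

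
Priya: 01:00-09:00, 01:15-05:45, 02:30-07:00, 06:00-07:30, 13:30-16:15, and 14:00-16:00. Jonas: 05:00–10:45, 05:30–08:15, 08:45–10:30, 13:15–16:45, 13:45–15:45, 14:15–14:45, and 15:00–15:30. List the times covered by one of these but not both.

Merge the first list: 01:00–09:00, 13:30–16:15.
Merge the second list: 05:00–10:45, 13:15–16:45.
Only in the first: 01:00–05:00.
Only in the second: 09:00–10:45, 13:15–13:30, 16:15–16:45.
Together these are the periods covered by exactly one.

01:00–05:00, 09:00–10:45, 13:15–13:30, 16:15–16:45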